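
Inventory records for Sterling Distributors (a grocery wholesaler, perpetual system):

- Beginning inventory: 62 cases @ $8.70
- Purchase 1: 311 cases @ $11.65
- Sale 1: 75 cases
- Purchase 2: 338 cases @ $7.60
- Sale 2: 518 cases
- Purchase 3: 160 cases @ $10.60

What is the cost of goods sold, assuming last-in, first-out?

Sale 1 (75) [LIFO — newest first]: 75 @ $11.65 = $873.75
Sale 2 (518) [LIFO — newest first]: 338 @ $7.60 + 180 @ $11.65 = $4,665.80
Total COGS = $873.75 + $4,665.80 = $5,539.55
Ending inventory: 62 @ $8.70 + 56 @ $11.65 + 160 @ $10.60 = $2,887.80

COGS = $5,539.55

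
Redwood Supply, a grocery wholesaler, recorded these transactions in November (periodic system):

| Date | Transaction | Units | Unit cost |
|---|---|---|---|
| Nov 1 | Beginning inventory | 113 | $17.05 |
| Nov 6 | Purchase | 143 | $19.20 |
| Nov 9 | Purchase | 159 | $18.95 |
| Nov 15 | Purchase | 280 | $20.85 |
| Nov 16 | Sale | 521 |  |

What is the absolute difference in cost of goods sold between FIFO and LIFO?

FIFO COGS: 113 @ $17.05 + 143 @ $19.20 + 159 @ $18.95 + 106 @ $20.85 = $9,895.40
LIFO COGS: 280 @ $20.85 + 159 @ $18.95 + 82 @ $19.20 = $10,425.45
Difference = |$9,895.40 − $10,425.45| = $530.05

$530.05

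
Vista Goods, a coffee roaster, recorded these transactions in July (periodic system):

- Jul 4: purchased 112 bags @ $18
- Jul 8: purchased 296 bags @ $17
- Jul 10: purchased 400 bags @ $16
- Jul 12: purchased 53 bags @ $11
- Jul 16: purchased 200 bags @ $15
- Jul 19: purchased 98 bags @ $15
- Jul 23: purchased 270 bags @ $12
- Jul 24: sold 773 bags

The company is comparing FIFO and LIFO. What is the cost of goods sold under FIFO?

COGS = $12,888

FIFO COGS: 112 @ $18 + 296 @ $17 + 365 @ $16 = $12,888
LIFO COGS: 270 @ $12 + 98 @ $15 + 200 @ $15 + 53 @ $11 + 152 @ $16 = $10,725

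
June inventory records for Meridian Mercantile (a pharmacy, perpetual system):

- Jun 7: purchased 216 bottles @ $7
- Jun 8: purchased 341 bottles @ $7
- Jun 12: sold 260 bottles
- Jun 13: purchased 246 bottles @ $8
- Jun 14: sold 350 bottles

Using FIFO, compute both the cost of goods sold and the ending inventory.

COGS = $4,323; ending inventory = $1,544

Jun 12, 260 sold [FIFO — oldest first]: 216 @ $7 + 44 @ $7 = $1,820
Jun 14, 350 sold [FIFO — oldest first]: 297 @ $7 + 53 @ $8 = $2,503
Total COGS = $1,820 + $2,503 = $4,323
Ending inventory: 193 @ $8 = $1,544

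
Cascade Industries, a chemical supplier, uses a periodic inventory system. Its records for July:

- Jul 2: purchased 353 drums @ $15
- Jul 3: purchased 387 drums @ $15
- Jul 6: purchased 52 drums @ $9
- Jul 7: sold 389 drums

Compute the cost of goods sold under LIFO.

COGS = $5,523

Jul 7, 389 sold [LIFO — newest first]: 52 @ $9 + 337 @ $15 = $5,523
Ending inventory: 353 @ $15 + 50 @ $15 = $6,045
Check: goods available $11,568 = COGS $5,523 + ending $6,045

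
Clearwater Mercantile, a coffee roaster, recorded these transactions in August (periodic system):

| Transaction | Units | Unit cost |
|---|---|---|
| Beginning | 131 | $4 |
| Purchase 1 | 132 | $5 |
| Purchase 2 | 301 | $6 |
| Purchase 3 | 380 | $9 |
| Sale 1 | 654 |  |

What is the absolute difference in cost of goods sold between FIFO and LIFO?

FIFO COGS: 131 @ $4 + 132 @ $5 + 301 @ $6 + 90 @ $9 = $3,800
LIFO COGS: 380 @ $9 + 274 @ $6 = $5,064
Difference = |$3,800 − $5,064| = $1,264

$1,264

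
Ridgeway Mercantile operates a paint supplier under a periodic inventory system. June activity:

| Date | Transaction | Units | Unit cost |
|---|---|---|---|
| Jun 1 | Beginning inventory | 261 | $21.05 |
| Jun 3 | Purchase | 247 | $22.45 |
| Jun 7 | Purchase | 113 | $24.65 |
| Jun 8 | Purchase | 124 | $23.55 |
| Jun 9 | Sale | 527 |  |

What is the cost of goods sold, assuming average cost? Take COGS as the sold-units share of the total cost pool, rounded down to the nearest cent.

Jun 9, sell 527: 527/745 × $16,744.85 → $11,845.01
Ending inventory (cost pool remaining) = $4,899.84

COGS = $11,845.01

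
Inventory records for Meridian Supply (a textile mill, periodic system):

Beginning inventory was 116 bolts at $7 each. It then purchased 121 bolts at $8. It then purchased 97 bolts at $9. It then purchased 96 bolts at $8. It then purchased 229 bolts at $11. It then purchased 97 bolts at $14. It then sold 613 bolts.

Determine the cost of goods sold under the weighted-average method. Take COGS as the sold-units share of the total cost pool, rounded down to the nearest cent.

COGS = $5,917.55

Sale 1, sell 613: 613/756 × $7,298.00 → $5,917.55
Ending inventory (cost pool remaining) = $1,380.45
Check: goods available $7,298.00 = COGS $5,917.55 + ending $1,380.45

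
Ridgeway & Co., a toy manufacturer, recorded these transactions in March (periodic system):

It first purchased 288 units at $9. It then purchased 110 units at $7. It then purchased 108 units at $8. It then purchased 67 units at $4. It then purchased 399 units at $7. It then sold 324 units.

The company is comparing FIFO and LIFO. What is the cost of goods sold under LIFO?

COGS = $2,268

FIFO COGS: 288 @ $9 + 36 @ $7 = $2,844
LIFO COGS: 324 @ $7 = $2,268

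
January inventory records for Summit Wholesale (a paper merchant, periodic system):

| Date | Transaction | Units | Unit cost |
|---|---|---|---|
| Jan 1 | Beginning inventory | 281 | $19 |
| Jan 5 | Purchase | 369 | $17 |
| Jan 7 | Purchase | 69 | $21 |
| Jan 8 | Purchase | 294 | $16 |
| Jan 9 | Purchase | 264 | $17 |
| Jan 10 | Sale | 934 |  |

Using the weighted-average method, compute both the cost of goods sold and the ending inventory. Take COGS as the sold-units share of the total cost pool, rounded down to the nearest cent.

COGS = $16,275.88; ending inventory = $5,977.12

Jan 10, sell 934: 934/1277 × $22,253.00 → $16,275.88
Ending inventory (cost pool remaining) = $5,977.12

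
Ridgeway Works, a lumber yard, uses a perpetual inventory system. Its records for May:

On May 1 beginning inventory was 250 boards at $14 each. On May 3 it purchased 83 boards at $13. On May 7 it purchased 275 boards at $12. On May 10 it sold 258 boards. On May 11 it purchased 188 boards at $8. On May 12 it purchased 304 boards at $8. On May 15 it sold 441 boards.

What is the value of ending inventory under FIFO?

May 10, 258 sold [FIFO — oldest first]: 250 @ $14 + 8 @ $13 = $3,604
May 15, 441 sold [FIFO — oldest first]: 75 @ $13 + 275 @ $12 + 91 @ $8 = $5,003
Total COGS = $3,604 + $5,003 = $8,607
Ending inventory: 97 @ $8 + 304 @ $8 = $3,208

Ending inventory = $3,208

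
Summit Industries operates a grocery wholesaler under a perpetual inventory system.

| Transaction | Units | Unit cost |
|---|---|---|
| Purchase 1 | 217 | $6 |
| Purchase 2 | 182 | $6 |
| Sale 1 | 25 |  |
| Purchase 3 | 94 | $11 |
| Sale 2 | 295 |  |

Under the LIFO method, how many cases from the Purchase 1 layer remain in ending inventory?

Sale 1 (25) [LIFO — newest first]: 25 @ $6 = $150
Sale 2 (295) [LIFO — newest first]: 94 @ $11 + 157 @ $6 + 44 @ $6 = $2,240
Total COGS = $150 + $2,240 = $2,390
Ending inventory: 173 @ $6 = $1,038

173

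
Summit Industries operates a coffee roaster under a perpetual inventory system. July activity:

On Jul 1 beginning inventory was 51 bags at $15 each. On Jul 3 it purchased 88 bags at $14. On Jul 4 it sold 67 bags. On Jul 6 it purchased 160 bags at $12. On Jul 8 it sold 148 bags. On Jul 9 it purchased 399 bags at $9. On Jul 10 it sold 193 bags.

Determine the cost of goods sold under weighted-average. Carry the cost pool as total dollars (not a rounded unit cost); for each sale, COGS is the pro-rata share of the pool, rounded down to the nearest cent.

COGS = $4,709.64

After Jul 1: 51 on hand, pool $765.00 (≈ $15.0000 each)
After Jul 3: 139 on hand, pool $1,997.00 (≈ $14.3669 each)
Jul 4, sell 67: 67/139 × $1,997.00 → $962.58
After Jul 6: 232 on hand, pool $2,954.42 (≈ $12.7346 each)
Jul 8, sell 148: 148/232 × $2,954.42 → $1,884.71
After Jul 9: 483 on hand, pool $4,660.71 (≈ $9.6495 each)
Jul 10, sell 193: 193/483 × $4,660.71 → $1,862.35
Total COGS = $962.58 + $1,884.71 + $1,862.35 = $4,709.64
Ending inventory (cost pool remaining) = $2,798.36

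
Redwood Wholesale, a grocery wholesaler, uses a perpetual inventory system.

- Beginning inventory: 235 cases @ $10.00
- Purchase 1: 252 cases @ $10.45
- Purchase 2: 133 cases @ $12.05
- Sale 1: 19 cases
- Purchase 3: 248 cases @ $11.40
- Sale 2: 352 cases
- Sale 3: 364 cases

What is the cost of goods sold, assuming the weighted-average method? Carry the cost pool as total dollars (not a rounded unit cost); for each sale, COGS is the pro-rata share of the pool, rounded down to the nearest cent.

COGS = $7,970.23

After Beginning: 235 on hand, pool $2,350.00 (≈ $10.0000 each)
After Purchase 1: 487 on hand, pool $4,983.40 (≈ $10.2329 each)
After Purchase 2: 620 on hand, pool $6,586.05 (≈ $10.6227 each)
Sale 1, sell 19: 19/620 × $6,586.05 → $201.83
After Purchase 3: 849 on hand, pool $9,211.42 (≈ $10.8497 each)
Sale 2, sell 352: 352/849 × $9,211.42 → $3,819.10
Sale 3, sell 364: 364/497 × $5,392.32 → $3,949.30
Total COGS = $201.83 + $3,819.10 + $3,949.30 = $7,970.23
Ending inventory (cost pool remaining) = $1,443.02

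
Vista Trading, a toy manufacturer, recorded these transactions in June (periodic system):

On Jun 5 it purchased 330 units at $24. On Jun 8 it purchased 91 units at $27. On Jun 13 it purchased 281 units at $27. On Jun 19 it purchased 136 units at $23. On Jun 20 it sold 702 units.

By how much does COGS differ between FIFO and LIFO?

$136

FIFO COGS: 330 @ $24 + 91 @ $27 + 281 @ $27 = $17,964
LIFO COGS: 136 @ $23 + 281 @ $27 + 91 @ $27 + 194 @ $24 = $17,828
Difference = |$17,964 − $17,828| = $136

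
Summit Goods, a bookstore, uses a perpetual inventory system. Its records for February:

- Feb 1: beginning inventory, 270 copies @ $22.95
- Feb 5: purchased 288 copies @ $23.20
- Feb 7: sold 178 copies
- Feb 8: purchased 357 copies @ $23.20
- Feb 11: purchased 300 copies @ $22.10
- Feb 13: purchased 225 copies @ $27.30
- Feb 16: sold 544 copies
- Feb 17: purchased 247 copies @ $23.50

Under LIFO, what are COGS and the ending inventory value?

Feb 7, 178 sold [LIFO — newest first]: 178 @ $23.20 = $4,129.60
Feb 16, 544 sold [LIFO — newest first]: 225 @ $27.30 + 300 @ $22.10 + 19 @ $23.20 = $13,213.30
Total COGS = $4,129.60 + $13,213.30 = $17,342.90
Ending inventory: 270 @ $22.95 + 110 @ $23.20 + 338 @ $23.20 + 247 @ $23.50 = $22,394.60
Check: goods available $39,737.50 = COGS $17,342.90 + ending $22,394.60

COGS = $17,342.90; ending inventory = $22,394.60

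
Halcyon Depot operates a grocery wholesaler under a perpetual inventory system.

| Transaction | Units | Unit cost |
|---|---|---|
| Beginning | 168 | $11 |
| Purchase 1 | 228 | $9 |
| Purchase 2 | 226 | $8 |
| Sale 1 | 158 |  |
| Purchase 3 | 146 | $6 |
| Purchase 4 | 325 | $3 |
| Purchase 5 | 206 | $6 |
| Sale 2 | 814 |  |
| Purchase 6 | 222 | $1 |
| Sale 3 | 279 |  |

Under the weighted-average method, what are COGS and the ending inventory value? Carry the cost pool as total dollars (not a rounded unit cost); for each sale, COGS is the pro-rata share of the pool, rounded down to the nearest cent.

After Beginning: 168 on hand, pool $1,848.00 (≈ $11.0000 each)
After Purchase 1: 396 on hand, pool $3,900.00 (≈ $9.8485 each)
After Purchase 2: 622 on hand, pool $5,708.00 (≈ $9.1768 each)
Sale 1, sell 158: 158/622 × $5,708.00 → $1,449.94
After Purchase 3: 610 on hand, pool $5,134.06 (≈ $8.4165 each)
After Purchase 4: 935 on hand, pool $6,109.06 (≈ $6.5338 each)
After Purchase 5: 1141 on hand, pool $7,345.06 (≈ $6.4374 each)
Sale 2, sell 814: 814/1141 × $7,345.06 → $5,240.03
After Purchase 6: 549 on hand, pool $2,327.03 (≈ $4.2387 each)
Sale 3, sell 279: 279/549 × $2,327.03 → $1,182.58
Total COGS = $1,449.94 + $5,240.03 + $1,182.58 = $7,872.55
Ending inventory (cost pool remaining) = $1,144.45

COGS = $7,872.55; ending inventory = $1,144.45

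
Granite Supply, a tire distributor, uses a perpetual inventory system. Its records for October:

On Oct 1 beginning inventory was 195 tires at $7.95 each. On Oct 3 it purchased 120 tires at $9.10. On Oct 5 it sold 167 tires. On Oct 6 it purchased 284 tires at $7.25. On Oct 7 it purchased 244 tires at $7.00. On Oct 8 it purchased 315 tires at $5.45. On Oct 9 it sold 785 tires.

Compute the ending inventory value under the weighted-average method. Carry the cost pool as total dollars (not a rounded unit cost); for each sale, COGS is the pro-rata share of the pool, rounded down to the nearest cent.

Ending inventory = $1,397.98

After Oct 1: 195 on hand, pool $1,550.25 (≈ $7.9500 each)
After Oct 3: 315 on hand, pool $2,642.25 (≈ $8.3881 each)
Oct 5, sell 167: 167/315 × $2,642.25 → $1,400.81
After Oct 6: 432 on hand, pool $3,300.44 (≈ $7.6399 each)
After Oct 7: 676 on hand, pool $5,008.44 (≈ $7.4089 each)
After Oct 8: 991 on hand, pool $6,725.19 (≈ $6.7863 each)
Oct 9, sell 785: 785/991 × $6,725.19 → $5,327.21
Total COGS = $1,400.81 + $5,327.21 = $6,728.02
Ending inventory (cost pool remaining) = $1,397.98
Check: goods available $8,126.00 = COGS $6,728.02 + ending $1,397.98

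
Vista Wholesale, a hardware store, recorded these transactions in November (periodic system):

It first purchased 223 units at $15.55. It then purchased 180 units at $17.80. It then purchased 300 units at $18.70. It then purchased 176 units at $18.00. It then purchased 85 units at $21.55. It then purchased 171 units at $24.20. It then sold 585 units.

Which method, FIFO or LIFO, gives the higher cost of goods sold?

LIFO

FIFO COGS: 223 @ $15.55 + 180 @ $17.80 + 182 @ $18.70 = $10,075.05
LIFO COGS: 171 @ $24.20 + 85 @ $21.55 + 176 @ $18.00 + 153 @ $18.70 = $11,999.05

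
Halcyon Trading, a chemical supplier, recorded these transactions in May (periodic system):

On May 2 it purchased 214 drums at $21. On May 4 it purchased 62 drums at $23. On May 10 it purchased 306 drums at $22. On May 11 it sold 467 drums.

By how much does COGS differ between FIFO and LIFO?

FIFO COGS: 214 @ $21 + 62 @ $23 + 191 @ $22 = $10,122
LIFO COGS: 306 @ $22 + 62 @ $23 + 99 @ $21 = $10,237
Difference = |$10,122 − $10,237| = $115

$115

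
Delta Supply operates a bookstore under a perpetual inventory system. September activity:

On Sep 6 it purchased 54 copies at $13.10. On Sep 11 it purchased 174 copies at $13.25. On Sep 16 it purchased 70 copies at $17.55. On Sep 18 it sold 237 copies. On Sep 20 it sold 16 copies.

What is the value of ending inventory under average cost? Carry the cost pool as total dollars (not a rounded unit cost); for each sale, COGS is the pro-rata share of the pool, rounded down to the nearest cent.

After Sep 6: 54 on hand, pool $707.40 (≈ $13.1000 each)
After Sep 11: 228 on hand, pool $3,012.90 (≈ $13.2145 each)
After Sep 16: 298 on hand, pool $4,241.40 (≈ $14.2329 each)
Sep 18, sell 237: 237/298 × $4,241.40 → $3,373.19
Sep 20, sell 16: 16/61 × $868.21 → $227.72
Total COGS = $3,373.19 + $227.72 = $3,600.91
Ending inventory (cost pool remaining) = $640.49
Check: goods available $4,241.40 = COGS $3,600.91 + ending $640.49

Ending inventory = $640.49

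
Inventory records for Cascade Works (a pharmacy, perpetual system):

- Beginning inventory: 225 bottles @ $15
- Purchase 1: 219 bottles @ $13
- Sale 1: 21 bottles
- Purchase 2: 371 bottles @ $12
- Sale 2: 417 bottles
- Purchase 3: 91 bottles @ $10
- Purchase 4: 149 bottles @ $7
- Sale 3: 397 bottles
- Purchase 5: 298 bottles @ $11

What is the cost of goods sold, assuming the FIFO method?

COGS = $10,874

Sale 1 (21) [FIFO — oldest first]: 21 @ $15 = $315
Sale 2 (417) [FIFO — oldest first]: 204 @ $15 + 213 @ $13 = $5,829
Sale 3 (397) [FIFO — oldest first]: 6 @ $13 + 371 @ $12 + 20 @ $10 = $4,730
Total COGS = $315 + $5,829 + $4,730 = $10,874
Ending inventory: 71 @ $10 + 149 @ $7 + 298 @ $11 = $5,031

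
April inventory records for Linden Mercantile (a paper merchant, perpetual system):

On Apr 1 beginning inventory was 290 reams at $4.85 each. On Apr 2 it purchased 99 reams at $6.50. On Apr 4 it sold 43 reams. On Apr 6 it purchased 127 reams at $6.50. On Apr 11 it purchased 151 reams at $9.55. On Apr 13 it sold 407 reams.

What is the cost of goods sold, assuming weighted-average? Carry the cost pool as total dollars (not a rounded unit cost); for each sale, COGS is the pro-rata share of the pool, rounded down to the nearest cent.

After Apr 1: 290 on hand, pool $1,406.50 (≈ $4.8500 each)
After Apr 2: 389 on hand, pool $2,050.00 (≈ $5.2699 each)
Apr 4, sell 43: 43/389 × $2,050.00 → $226.60
After Apr 6: 473 on hand, pool $2,648.90 (≈ $5.6002 each)
After Apr 11: 624 on hand, pool $4,090.95 (≈ $6.5560 each)
Apr 13, sell 407: 407/624 × $4,090.95 → $2,668.29
Total COGS = $226.60 + $2,668.29 = $2,894.89
Ending inventory (cost pool remaining) = $1,422.66

COGS = $2,894.89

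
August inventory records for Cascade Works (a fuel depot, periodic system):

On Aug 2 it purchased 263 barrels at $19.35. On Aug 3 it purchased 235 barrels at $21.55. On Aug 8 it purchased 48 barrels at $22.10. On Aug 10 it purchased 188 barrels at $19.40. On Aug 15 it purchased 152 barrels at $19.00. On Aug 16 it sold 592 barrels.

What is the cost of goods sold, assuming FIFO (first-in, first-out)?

COGS = $12,106.50

Aug 16, 592 sold [FIFO — oldest first]: 263 @ $19.35 + 235 @ $21.55 + 48 @ $22.10 + 46 @ $19.40 = $12,106.50
Ending inventory: 142 @ $19.40 + 152 @ $19.00 = $5,642.80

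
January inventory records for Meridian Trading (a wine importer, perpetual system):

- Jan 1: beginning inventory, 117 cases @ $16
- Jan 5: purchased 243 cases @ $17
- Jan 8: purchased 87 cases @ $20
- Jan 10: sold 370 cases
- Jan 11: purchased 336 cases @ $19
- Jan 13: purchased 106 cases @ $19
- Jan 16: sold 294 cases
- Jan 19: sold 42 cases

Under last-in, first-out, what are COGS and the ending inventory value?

Jan 10, 370 sold [LIFO — newest first]: 87 @ $20 + 243 @ $17 + 40 @ $16 = $6,511
Jan 16, 294 sold [LIFO — newest first]: 106 @ $19 + 188 @ $19 = $5,586
Jan 19, 42 sold [LIFO — newest first]: 42 @ $19 = $798
Total COGS = $6,511 + $5,586 + $798 = $12,895
Ending inventory: 77 @ $16 + 106 @ $19 = $3,246

COGS = $12,895; ending inventory = $3,246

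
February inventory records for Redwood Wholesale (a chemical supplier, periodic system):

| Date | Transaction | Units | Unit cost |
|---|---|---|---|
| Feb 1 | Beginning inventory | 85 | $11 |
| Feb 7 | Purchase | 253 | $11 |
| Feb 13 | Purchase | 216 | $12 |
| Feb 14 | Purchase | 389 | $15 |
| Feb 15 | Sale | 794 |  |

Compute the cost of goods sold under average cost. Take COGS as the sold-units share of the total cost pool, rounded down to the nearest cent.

Feb 15, sell 794: 794/943 × $12,145.00 → $10,226.01
Ending inventory (cost pool remaining) = $1,918.99

COGS = $10,226.01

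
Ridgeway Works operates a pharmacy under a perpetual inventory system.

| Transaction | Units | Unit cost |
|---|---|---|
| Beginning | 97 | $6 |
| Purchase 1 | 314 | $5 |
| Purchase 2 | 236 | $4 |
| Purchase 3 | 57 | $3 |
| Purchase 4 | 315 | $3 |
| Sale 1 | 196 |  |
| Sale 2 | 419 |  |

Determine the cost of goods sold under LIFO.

COGS = $2,095

Sale 1 (196) [LIFO — newest first]: 196 @ $3 = $588
Sale 2 (419) [LIFO — newest first]: 119 @ $3 + 57 @ $3 + 236 @ $4 + 7 @ $5 = $1,507
Total COGS = $588 + $1,507 = $2,095
Ending inventory: 97 @ $6 + 307 @ $5 = $2,117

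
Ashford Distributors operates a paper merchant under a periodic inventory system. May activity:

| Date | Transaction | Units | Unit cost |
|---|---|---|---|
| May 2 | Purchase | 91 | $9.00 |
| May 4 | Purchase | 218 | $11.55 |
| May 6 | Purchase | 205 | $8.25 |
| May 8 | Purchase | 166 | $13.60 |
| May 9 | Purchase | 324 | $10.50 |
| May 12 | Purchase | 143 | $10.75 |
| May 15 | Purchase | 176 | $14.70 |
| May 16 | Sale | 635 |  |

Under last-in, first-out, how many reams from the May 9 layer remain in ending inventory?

8

May 16, 635 sold [LIFO — newest first]: 176 @ $14.70 + 143 @ $10.75 + 316 @ $10.50 = $7,442.45
Ending inventory: 91 @ $9.00 + 218 @ $11.55 + 205 @ $8.25 + 166 @ $13.60 + 8 @ $10.50 = $7,369.75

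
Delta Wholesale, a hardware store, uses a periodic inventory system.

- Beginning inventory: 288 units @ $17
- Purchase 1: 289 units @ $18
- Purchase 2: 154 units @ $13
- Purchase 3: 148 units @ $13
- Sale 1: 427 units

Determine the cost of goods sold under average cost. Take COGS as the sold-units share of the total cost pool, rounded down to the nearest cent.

COGS = $6,812.56

Sale 1, sell 427: 427/879 × $14,024.00 → $6,812.56
Ending inventory (cost pool remaining) = $7,211.44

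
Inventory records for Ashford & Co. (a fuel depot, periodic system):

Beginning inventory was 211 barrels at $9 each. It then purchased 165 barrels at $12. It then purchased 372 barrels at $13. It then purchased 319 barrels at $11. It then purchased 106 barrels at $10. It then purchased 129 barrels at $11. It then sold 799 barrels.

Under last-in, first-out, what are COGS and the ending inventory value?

Sale 1 (799) [LIFO — newest first]: 129 @ $11 + 106 @ $10 + 319 @ $11 + 245 @ $13 = $9,173
Ending inventory: 211 @ $9 + 165 @ $12 + 127 @ $13 = $5,530

COGS = $9,173; ending inventory = $5,530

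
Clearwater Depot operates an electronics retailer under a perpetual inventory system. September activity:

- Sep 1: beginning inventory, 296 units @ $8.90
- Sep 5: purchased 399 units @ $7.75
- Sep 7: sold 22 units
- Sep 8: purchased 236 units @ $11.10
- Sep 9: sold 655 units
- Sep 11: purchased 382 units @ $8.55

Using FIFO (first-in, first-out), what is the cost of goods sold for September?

Sep 7, 22 sold [FIFO — oldest first]: 22 @ $8.90 = $195.80
Sep 9, 655 sold [FIFO — oldest first]: 274 @ $8.90 + 381 @ $7.75 = $5,391.35
Total COGS = $195.80 + $5,391.35 = $5,587.15
Ending inventory: 18 @ $7.75 + 236 @ $11.10 + 382 @ $8.55 = $6,025.20
Check: goods available $11,612.35 = COGS $5,587.15 + ending $6,025.20

COGS = $5,587.15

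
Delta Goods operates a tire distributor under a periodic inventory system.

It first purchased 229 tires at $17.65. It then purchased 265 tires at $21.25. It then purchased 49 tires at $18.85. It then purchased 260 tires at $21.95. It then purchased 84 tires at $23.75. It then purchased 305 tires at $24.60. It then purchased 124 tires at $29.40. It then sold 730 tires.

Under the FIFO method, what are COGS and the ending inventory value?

Sale 1 (730) [FIFO — oldest first]: 229 @ $17.65 + 265 @ $21.25 + 49 @ $18.85 + 187 @ $21.95 = $14,701.40
Ending inventory: 73 @ $21.95 + 84 @ $23.75 + 305 @ $24.60 + 124 @ $29.40 = $14,745.95
Check: goods available $29,447.35 = COGS $14,701.40 + ending $14,745.95

COGS = $14,701.40; ending inventory = $14,745.95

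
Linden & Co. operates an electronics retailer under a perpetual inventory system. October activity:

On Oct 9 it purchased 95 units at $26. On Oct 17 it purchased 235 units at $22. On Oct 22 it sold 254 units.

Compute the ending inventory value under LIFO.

Oct 22, 254 sold [LIFO — newest first]: 235 @ $22 + 19 @ $26 = $5,664
Ending inventory: 76 @ $26 = $1,976
Check: goods available $7,640 = COGS $5,664 + ending $1,976

Ending inventory = $1,976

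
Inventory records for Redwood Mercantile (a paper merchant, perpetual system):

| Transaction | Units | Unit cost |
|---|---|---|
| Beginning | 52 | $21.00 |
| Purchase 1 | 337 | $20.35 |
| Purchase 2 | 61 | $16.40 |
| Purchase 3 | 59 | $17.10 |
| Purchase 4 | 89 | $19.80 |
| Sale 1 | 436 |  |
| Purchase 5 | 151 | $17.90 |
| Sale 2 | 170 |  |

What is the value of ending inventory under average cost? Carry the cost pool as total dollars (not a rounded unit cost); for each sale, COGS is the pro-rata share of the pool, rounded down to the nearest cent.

Ending inventory = $2,685.61

After Beginning: 52 on hand, pool $1,092.00 (≈ $21.0000 each)
After Purchase 1: 389 on hand, pool $7,949.95 (≈ $20.4369 each)
After Purchase 2: 450 on hand, pool $8,950.35 (≈ $19.8897 each)
After Purchase 3: 509 on hand, pool $9,959.25 (≈ $19.5663 each)
After Purchase 4: 598 on hand, pool $11,721.45 (≈ $19.6011 each)
Sale 1, sell 436: 436/598 × $11,721.45 → $8,546.07
After Purchase 5: 313 on hand, pool $5,878.28 (≈ $18.7804 each)
Sale 2, sell 170: 170/313 × $5,878.28 → $3,192.67
Total COGS = $8,546.07 + $3,192.67 = $11,738.74
Ending inventory (cost pool remaining) = $2,685.61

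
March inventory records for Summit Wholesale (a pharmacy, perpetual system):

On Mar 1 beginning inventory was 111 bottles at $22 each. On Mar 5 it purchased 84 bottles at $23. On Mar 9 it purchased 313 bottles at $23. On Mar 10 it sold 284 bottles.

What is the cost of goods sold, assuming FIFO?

Mar 10, 284 sold [FIFO — oldest first]: 111 @ $22 + 84 @ $23 + 89 @ $23 = $6,421
Ending inventory: 224 @ $23 = $5,152

COGS = $6,421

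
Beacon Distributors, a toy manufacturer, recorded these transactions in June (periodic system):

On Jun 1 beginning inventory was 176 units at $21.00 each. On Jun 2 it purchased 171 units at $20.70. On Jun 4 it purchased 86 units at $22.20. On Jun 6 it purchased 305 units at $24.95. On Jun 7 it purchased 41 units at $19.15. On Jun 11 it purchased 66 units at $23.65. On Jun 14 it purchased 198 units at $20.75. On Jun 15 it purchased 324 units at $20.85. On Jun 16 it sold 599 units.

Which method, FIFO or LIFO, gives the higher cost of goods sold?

FIFO COGS: 176 @ $21.00 + 171 @ $20.70 + 86 @ $22.20 + 166 @ $24.95 = $13,286.60
LIFO COGS: 324 @ $20.85 + 198 @ $20.75 + 66 @ $23.65 + 11 @ $19.15 = $12,635.45

FIFO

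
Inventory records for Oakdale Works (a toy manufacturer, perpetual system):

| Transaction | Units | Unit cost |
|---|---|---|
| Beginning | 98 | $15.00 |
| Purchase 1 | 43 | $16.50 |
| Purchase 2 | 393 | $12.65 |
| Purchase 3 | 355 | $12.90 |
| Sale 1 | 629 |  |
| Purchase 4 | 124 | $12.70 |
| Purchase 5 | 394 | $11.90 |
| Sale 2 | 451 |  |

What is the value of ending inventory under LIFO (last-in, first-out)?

Sale 1 (629) [LIFO — newest first]: 355 @ $12.90 + 274 @ $12.65 = $8,045.60
Sale 2 (451) [LIFO — newest first]: 394 @ $11.90 + 57 @ $12.70 = $5,412.50
Total COGS = $8,045.60 + $5,412.50 = $13,458.10
Ending inventory: 98 @ $15.00 + 43 @ $16.50 + 119 @ $12.65 + 67 @ $12.70 = $4,535.75

Ending inventory = $4,535.75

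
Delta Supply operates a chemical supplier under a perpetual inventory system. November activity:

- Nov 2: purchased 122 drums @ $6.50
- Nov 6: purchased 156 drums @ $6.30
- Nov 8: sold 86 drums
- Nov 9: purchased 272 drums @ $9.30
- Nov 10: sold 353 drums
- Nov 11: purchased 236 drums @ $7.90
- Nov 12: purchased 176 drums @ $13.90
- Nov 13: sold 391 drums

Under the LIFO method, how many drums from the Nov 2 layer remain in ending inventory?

111

Nov 8, 86 sold [LIFO — newest first]: 86 @ $6.30 = $541.80
Nov 10, 353 sold [LIFO — newest first]: 272 @ $9.30 + 70 @ $6.30 + 11 @ $6.50 = $3,042.10
Nov 13, 391 sold [LIFO — newest first]: 176 @ $13.90 + 215 @ $7.90 = $4,144.90
Total COGS = $541.80 + $3,042.10 + $4,144.90 = $7,728.80
Ending inventory: 111 @ $6.50 + 21 @ $7.90 = $887.40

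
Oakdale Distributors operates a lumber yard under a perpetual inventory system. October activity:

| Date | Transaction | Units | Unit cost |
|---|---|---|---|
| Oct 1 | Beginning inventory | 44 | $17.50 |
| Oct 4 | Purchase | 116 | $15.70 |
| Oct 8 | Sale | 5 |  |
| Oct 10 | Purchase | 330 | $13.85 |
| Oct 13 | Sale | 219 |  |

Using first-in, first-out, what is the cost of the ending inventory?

Oct 8, 5 sold [FIFO — oldest first]: 5 @ $17.50 = $87.50
Oct 13, 219 sold [FIFO — oldest first]: 39 @ $17.50 + 116 @ $15.70 + 64 @ $13.85 = $3,390.10
Total COGS = $87.50 + $3,390.10 = $3,477.60
Ending inventory: 266 @ $13.85 = $3,684.10

Ending inventory = $3,684.10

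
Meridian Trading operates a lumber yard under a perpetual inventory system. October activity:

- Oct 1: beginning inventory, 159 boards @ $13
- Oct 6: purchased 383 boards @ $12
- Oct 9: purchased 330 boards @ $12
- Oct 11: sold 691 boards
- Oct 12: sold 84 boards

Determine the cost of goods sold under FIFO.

Oct 11, 691 sold [FIFO — oldest first]: 159 @ $13 + 383 @ $12 + 149 @ $12 = $8,451
Oct 12, 84 sold [FIFO — oldest first]: 84 @ $12 = $1,008
Total COGS = $8,451 + $1,008 = $9,459
Ending inventory: 97 @ $12 = $1,164

COGS = $9,459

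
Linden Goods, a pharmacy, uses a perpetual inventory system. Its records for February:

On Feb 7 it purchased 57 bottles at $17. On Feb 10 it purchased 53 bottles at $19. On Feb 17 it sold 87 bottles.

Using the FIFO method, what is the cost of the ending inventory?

Ending inventory = $437

Feb 17, 87 sold [FIFO — oldest first]: 57 @ $17 + 30 @ $19 = $1,539
Ending inventory: 23 @ $19 = $437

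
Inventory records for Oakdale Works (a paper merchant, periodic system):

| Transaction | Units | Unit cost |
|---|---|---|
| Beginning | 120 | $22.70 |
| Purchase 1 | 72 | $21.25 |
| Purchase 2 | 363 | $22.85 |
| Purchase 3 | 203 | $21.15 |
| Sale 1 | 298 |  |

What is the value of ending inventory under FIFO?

Sale 1 (298) [FIFO — oldest first]: 120 @ $22.70 + 72 @ $21.25 + 106 @ $22.85 = $6,676.10
Ending inventory: 257 @ $22.85 + 203 @ $21.15 = $10,165.90

Ending inventory = $10,165.90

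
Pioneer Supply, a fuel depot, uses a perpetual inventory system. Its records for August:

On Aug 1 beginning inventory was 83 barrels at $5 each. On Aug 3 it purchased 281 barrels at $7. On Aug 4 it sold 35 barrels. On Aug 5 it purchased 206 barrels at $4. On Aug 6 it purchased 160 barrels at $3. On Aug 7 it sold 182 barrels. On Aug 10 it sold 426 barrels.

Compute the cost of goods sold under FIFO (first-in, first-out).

COGS = $3,425

Aug 4, 35 sold [FIFO — oldest first]: 35 @ $5 = $175
Aug 7, 182 sold [FIFO — oldest first]: 48 @ $5 + 134 @ $7 = $1,178
Aug 10, 426 sold [FIFO — oldest first]: 147 @ $7 + 206 @ $4 + 73 @ $3 = $2,072
Total COGS = $175 + $1,178 + $2,072 = $3,425
Ending inventory: 87 @ $3 = $261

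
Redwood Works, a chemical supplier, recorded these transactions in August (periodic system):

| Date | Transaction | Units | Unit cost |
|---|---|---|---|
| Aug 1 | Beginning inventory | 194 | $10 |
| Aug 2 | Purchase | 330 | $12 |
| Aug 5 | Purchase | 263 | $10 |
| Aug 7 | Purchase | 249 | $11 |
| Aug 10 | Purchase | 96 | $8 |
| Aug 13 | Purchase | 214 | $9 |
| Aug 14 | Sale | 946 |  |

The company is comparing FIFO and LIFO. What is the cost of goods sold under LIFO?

FIFO COGS: 194 @ $10 + 330 @ $12 + 263 @ $10 + 159 @ $11 = $10,279
LIFO COGS: 214 @ $9 + 96 @ $8 + 249 @ $11 + 263 @ $10 + 124 @ $12 = $9,551

COGS = $9,551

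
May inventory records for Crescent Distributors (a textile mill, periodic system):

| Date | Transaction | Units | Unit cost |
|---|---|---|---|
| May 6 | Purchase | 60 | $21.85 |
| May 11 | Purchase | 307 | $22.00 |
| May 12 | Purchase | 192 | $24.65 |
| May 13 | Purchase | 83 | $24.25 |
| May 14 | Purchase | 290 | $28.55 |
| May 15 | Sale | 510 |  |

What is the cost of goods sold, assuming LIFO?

COGS = $13,669.30

May 15, 510 sold [LIFO — newest first]: 290 @ $28.55 + 83 @ $24.25 + 137 @ $24.65 = $13,669.30
Ending inventory: 60 @ $21.85 + 307 @ $22.00 + 55 @ $24.65 = $9,420.75
Check: goods available $23,090.05 = COGS $13,669.30 + ending $9,420.75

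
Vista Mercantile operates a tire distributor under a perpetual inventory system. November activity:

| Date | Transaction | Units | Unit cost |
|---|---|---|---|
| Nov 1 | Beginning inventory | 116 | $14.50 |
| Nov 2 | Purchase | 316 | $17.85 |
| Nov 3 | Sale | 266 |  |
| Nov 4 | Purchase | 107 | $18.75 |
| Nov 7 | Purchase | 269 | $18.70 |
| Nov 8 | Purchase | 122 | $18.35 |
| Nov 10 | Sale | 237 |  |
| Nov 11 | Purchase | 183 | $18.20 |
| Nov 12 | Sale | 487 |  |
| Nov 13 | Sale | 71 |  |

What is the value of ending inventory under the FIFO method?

Nov 3, 266 sold [FIFO — oldest first]: 116 @ $14.50 + 150 @ $17.85 = $4,359.50
Nov 10, 237 sold [FIFO — oldest first]: 166 @ $17.85 + 71 @ $18.75 = $4,294.35
Nov 12, 487 sold [FIFO — oldest first]: 36 @ $18.75 + 269 @ $18.70 + 122 @ $18.35 + 60 @ $18.20 = $9,036.00
Nov 13, 71 sold [FIFO — oldest first]: 71 @ $18.20 = $1,292.20
Total COGS = $4,359.50 + $4,294.35 + $9,036.00 + $1,292.20 = $18,982.05
Ending inventory: 52 @ $18.20 = $946.40

Ending inventory = $946.40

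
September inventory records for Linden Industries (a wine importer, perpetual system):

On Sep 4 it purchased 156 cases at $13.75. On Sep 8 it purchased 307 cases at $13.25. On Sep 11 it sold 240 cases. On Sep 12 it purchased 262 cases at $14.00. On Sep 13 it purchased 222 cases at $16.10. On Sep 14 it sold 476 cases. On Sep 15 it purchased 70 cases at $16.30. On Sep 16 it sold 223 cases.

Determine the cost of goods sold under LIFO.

Sep 11, 240 sold [LIFO — newest first]: 240 @ $13.25 = $3,180.00
Sep 14, 476 sold [LIFO — newest first]: 222 @ $16.10 + 254 @ $14.00 = $7,130.20
Sep 16, 223 sold [LIFO — newest first]: 70 @ $16.30 + 8 @ $14.00 + 67 @ $13.25 + 78 @ $13.75 = $3,213.25
Total COGS = $3,180.00 + $7,130.20 + $3,213.25 = $13,523.45
Ending inventory: 78 @ $13.75 = $1,072.50
Check: goods available $14,595.95 = COGS $13,523.45 + ending $1,072.50

COGS = $13,523.45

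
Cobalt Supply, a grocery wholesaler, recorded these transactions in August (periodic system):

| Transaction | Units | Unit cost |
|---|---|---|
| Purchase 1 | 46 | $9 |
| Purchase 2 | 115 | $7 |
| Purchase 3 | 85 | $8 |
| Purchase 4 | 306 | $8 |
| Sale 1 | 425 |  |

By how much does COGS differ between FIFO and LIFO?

$35

FIFO COGS: 46 @ $9 + 115 @ $7 + 85 @ $8 + 179 @ $8 = $3,331
LIFO COGS: 306 @ $8 + 85 @ $8 + 34 @ $7 = $3,366
Difference = |$3,331 − $3,366| = $35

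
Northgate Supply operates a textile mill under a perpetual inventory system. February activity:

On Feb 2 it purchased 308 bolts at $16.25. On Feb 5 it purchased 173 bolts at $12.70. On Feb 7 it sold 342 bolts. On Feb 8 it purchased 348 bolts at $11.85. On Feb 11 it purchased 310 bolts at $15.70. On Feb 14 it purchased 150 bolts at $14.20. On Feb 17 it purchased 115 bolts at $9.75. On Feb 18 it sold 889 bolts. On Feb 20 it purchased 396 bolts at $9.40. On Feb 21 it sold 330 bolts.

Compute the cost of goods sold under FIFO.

COGS = $20,919.95

Feb 7, 342 sold [FIFO — oldest first]: 308 @ $16.25 + 34 @ $12.70 = $5,436.80
Feb 18, 889 sold [FIFO — oldest first]: 139 @ $12.70 + 348 @ $11.85 + 310 @ $15.70 + 92 @ $14.20 = $12,062.50
Feb 21, 330 sold [FIFO — oldest first]: 58 @ $14.20 + 115 @ $9.75 + 157 @ $9.40 = $3,420.65
Total COGS = $5,436.80 + $12,062.50 + $3,420.65 = $20,919.95
Ending inventory: 239 @ $9.40 = $2,246.60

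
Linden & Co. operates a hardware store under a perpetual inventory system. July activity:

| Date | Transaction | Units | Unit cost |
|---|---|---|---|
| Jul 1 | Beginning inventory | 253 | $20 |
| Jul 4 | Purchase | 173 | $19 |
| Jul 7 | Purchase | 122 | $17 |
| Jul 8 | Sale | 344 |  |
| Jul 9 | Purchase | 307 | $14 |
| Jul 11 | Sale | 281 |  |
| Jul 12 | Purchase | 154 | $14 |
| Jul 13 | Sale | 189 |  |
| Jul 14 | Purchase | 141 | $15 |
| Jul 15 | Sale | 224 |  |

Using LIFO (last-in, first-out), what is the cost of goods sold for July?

COGS = $16,750

Jul 8, 344 sold [LIFO — newest first]: 122 @ $17 + 173 @ $19 + 49 @ $20 = $6,341
Jul 11, 281 sold [LIFO — newest first]: 281 @ $14 = $3,934
Jul 13, 189 sold [LIFO — newest first]: 154 @ $14 + 26 @ $14 + 9 @ $20 = $2,700
Jul 15, 224 sold [LIFO — newest first]: 141 @ $15 + 83 @ $20 = $3,775
Total COGS = $6,341 + $3,934 + $2,700 + $3,775 = $16,750
Ending inventory: 112 @ $20 = $2,240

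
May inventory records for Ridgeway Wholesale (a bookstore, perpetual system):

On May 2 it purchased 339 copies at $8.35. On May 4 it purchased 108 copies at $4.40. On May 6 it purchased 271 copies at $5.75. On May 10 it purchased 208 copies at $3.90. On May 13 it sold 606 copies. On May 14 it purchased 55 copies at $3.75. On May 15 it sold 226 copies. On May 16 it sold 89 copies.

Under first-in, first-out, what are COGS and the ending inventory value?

May 13, 606 sold [FIFO — oldest first]: 339 @ $8.35 + 108 @ $4.40 + 159 @ $5.75 = $4,220.10
May 15, 226 sold [FIFO — oldest first]: 112 @ $5.75 + 114 @ $3.90 = $1,088.60
May 16, 89 sold [FIFO — oldest first]: 89 @ $3.90 = $347.10
Total COGS = $4,220.10 + $1,088.60 + $347.10 = $5,655.80
Ending inventory: 5 @ $3.90 + 55 @ $3.75 = $225.75

COGS = $5,655.80; ending inventory = $225.75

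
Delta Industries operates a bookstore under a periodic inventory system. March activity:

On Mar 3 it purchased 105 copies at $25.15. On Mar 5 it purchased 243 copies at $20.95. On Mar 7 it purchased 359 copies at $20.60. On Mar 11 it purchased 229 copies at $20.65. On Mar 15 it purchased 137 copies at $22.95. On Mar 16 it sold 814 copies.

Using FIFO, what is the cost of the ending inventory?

Ending inventory = $5,663.45

Mar 16, 814 sold [FIFO — oldest first]: 105 @ $25.15 + 243 @ $20.95 + 359 @ $20.60 + 107 @ $20.65 = $17,336.55
Ending inventory: 122 @ $20.65 + 137 @ $22.95 = $5,663.45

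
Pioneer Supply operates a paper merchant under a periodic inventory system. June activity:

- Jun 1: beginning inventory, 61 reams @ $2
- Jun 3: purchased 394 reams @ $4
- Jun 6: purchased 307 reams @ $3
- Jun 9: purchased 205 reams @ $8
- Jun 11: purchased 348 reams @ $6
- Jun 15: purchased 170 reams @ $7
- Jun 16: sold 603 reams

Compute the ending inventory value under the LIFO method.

Ending inventory = $3,579

Jun 16, 603 sold [LIFO — newest first]: 170 @ $7 + 348 @ $6 + 85 @ $8 = $3,958
Ending inventory: 61 @ $2 + 394 @ $4 + 307 @ $3 + 120 @ $8 = $3,579
Check: goods available $7,537 = COGS $3,958 + ending $3,579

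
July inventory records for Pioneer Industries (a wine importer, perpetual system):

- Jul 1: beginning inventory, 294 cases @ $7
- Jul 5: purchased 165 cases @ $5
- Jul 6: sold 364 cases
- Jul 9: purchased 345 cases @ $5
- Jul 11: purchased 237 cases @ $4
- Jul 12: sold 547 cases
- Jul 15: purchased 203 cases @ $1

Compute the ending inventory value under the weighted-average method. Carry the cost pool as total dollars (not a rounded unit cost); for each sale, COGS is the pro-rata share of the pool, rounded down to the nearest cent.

Ending inventory = $830.86

After Jul 1: 294 on hand, pool $2,058.00 (≈ $7.0000 each)
After Jul 5: 459 on hand, pool $2,883.00 (≈ $6.2810 each)
Jul 6, sell 364: 364/459 × $2,883.00 → $2,286.30
After Jul 9: 440 on hand, pool $2,321.70 (≈ $5.2766 each)
After Jul 11: 677 on hand, pool $3,269.70 (≈ $4.8297 each)
Jul 12, sell 547: 547/677 × $3,269.70 → $2,641.84
After Jul 15: 333 on hand, pool $830.86 (≈ $2.4951 each)
Total COGS = $2,286.30 + $2,641.84 = $4,928.14
Ending inventory (cost pool remaining) = $830.86
Check: goods available $5,759.00 = COGS $4,928.14 + ending $830.86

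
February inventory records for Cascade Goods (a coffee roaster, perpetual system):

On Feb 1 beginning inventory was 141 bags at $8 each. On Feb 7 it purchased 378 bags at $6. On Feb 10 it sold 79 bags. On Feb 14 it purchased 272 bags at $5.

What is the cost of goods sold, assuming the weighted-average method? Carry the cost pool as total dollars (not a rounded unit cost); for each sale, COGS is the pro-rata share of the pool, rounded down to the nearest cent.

After Feb 1: 141 on hand, pool $1,128.00 (≈ $8.0000 each)
After Feb 7: 519 on hand, pool $3,396.00 (≈ $6.5434 each)
Feb 10, sell 79: 79/519 × $3,396.00 → $516.92
After Feb 14: 712 on hand, pool $4,239.08 (≈ $5.9538 each)
Ending inventory (cost pool remaining) = $4,239.08

COGS = $516.92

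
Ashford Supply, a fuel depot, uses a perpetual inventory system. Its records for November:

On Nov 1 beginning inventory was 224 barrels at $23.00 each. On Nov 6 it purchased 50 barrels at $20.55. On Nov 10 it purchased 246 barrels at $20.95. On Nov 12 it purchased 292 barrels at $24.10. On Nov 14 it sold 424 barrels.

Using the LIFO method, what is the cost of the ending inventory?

Ending inventory = $8,567.80

Nov 14, 424 sold [LIFO — newest first]: 292 @ $24.10 + 132 @ $20.95 = $9,802.60
Ending inventory: 224 @ $23.00 + 50 @ $20.55 + 114 @ $20.95 = $8,567.80
Check: goods available $18,370.40 = COGS $9,802.60 + ending $8,567.80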